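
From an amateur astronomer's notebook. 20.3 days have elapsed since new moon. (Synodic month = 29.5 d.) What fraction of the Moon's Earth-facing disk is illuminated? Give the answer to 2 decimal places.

Elongation θ = 360° × 20.3/29.5 ≈ 247.7°.
With cos θ = (-0.379), the lit fraction is (1 − (-0.379))/2 ≈ 0.689.

0.69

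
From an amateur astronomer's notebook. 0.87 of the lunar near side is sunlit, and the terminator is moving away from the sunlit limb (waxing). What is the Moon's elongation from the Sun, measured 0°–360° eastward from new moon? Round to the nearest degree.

138°

Invert f = (1 − cos θ)/2 to get cos θ = 1 − 2(0.87) = -0.740, hence θ₀ = arccos -0.740 = 137.7°.
Before full moon the principal value applies: θ = 137.7°.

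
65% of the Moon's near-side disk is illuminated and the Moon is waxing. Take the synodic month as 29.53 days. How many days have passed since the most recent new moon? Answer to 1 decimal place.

8.8 days

cos θ = 1 − 2f = -0.300, giving a principal value of 107.5°.
The Moon is waxing (0°–180°), so θ = 107.5° directly.
That fraction of the synodic month is 107.5/360 × 29.53 d ≈ 8.81 d.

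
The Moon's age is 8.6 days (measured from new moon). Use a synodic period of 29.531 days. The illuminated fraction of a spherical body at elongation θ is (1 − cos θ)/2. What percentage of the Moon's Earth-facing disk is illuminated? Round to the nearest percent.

Elongation θ = 360° × 8.6/29.531 ≈ 104.8°.
cos 104.8° = (-0.256), so f = (1 − (-0.256))/2 = 0.628, so 63%.

63%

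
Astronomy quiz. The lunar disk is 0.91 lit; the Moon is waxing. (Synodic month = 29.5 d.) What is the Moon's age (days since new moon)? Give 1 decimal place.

From f = (1 − cos θ)/2: cos θ = 1 − 2×0.91 = -0.820; arccos → 145.1°.
Waxing ⇒ before full, so θ = 145.1°.
Age = 29.5 × 145.1°/360° ≈ 11.89 days.

11.9 days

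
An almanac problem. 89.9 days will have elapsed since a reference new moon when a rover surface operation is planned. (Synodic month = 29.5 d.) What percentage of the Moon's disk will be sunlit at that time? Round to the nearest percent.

2%

Reduce mod P: 89.9 − 3×29.5 = 1.40 d into the current lunation.
Phase angle: θ = 360°·(1.40 d)/(29.5 d) = 17.1°.
Illuminated fraction = (1 − cos 17.1°)/2 = (1 − 0.956)/2 ≈ 0.022, so 2%.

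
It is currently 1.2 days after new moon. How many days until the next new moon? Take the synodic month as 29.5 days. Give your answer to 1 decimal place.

The next new moon completes the synodic month: 29.5 − 1.2 = 28.300 days.

28.3 days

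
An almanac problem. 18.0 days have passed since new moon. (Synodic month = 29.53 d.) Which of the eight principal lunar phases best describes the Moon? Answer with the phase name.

waning gibbous

At 18.0/29.53 of the cycle, θ ≈ 219° — the waning gibbous range.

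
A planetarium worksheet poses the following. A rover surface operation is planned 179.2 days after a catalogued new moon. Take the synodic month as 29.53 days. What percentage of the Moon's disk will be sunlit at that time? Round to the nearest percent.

Reduce mod P: 179.2 − 6×29.53 = 2.02 d into the current lunation.
Elongation θ = 360° × 2.02/29.53 ≈ 24.6°.
cos 24.6° = 0.909, so f = (1 − 0.909)/2 = 0.045, so 5%.

5%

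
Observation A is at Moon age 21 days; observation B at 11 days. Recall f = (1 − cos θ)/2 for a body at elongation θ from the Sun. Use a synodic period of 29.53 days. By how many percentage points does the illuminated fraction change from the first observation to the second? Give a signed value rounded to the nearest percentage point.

+23 percentage points

First observation: θ = 360°·21/29.53 = 256.0°, so f = 0.621.
Second observation: θ = 134.1°, f = 0.848.
Δf = 0.848 − 0.621 = +0.227, i.e. +23 pp.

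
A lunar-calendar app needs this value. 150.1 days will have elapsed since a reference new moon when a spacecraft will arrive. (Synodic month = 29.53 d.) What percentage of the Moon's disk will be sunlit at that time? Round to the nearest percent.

7%

Reduce mod P: 150.1 − 5×29.53 = 2.45 d into the current lunation.
Elongation θ = 360° × 2.45/29.53 ≈ 29.9°.
Illuminated fraction = (1 − cos 29.9°)/2 = (1 − 0.867)/2 ≈ 0.066, so 7%.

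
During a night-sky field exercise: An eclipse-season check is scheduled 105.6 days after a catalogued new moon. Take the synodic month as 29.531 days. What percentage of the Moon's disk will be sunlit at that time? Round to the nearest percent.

105.6/29.531 = 3.576 lunations, so 3 complete cycles and 17.01 d into the next.
The Moon has covered 17.01/29.531 of its cycle, so θ ≈ 360° × 17.01/29.531 = 207.3°.
Illuminated fraction = (1 − cos 207.3°)/2 = (1 − (-0.888))/2 ≈ 0.944, so 94%.

94%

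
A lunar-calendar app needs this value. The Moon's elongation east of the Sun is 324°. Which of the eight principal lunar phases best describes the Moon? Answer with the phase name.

324° lies in the waning crescent sector of the 8-phase cycle.

waning crescent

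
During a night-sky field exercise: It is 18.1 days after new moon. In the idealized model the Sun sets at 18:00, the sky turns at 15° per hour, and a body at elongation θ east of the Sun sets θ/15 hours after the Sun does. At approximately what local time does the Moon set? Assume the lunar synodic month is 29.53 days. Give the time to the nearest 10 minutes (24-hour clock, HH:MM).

08:40

The Moon has covered 18.1/29.53 of its cycle, so θ ≈ 360° × 18.1/29.53 = 220.7°.
Delay after the Sun = 220.7° / (15°/h) ≈ 14.71 h.
18:00 + 14.710 h ≈ 08:43 → 08:40 to the nearest ten minutes.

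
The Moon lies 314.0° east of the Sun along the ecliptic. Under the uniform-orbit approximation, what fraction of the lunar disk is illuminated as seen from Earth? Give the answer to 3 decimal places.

0.153

cos 314.0° = 0.695, so f = (1 − 0.695)/2 = 0.153.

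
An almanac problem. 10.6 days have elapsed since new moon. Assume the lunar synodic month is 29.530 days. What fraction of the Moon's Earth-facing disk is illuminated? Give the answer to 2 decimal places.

Phase angle: θ = 360°·(10.6 d)/(29.530 d) = 129.2°.
With cos θ = (-0.632), the lit fraction is (1 − (-0.632))/2 ≈ 0.816.

0.82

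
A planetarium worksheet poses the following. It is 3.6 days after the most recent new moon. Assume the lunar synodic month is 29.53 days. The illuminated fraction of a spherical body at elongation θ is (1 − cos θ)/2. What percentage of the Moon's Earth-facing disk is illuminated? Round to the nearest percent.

Elongation θ = 360° × 3.6/29.53 ≈ 43.9°.
cos 43.9° = 0.721, so f = (1 − 0.721)/2 = 0.140, so 14%.

14%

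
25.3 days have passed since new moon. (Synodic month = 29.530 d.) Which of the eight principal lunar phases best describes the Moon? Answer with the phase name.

At 25.3/29.530 of the cycle, θ ≈ 308° — the waning crescent range.

waning crescent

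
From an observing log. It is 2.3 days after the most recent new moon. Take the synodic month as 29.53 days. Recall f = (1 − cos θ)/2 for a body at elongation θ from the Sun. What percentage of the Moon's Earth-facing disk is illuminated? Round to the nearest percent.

6%

The Moon has covered 2.3/29.53 of its cycle, so θ ≈ 360° × 2.3/29.53 = 28.0°.
With cos θ = 0.883, the lit fraction is (1 − 0.883)/2 ≈ 0.059, so 6%.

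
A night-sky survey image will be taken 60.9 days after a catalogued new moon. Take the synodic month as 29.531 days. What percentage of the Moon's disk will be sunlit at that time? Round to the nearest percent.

60.9 d spans 2 complete synodic months (2 × 29.531 = 59.06 d) plus 1.84 d.
Elongation θ = 360° × 1.84/29.531 ≈ 22.4°.
cos 22.4° = 0.925, so f = (1 − 0.925)/2 = 0.038, so 4%.

4%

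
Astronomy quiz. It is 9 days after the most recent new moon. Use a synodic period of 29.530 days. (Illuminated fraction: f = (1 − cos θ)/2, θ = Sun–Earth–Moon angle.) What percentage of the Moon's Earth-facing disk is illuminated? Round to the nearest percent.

Elongation θ = 360° × 9/29.530 ≈ 109.7°.
With cos θ = (-0.337), the lit fraction is (1 − (-0.337))/2 ≈ 0.669, so 67%.

67%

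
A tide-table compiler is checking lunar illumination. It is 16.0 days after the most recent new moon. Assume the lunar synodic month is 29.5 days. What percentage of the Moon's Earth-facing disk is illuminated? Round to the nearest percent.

98%

The Moon has covered 16.0/29.5 of its cycle, so θ ≈ 360° × 16.0/29.5 = 195.3°.
Illuminated fraction = (1 − cos 195.3°)/2 = (1 − (-0.965))/2 ≈ 0.982, so 98%.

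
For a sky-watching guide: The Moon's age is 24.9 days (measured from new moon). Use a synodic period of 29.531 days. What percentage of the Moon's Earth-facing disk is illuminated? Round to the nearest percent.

Elongation θ = 360° × 24.9/29.531 ≈ 303.5°.
Illuminated fraction = (1 − cos 303.5°)/2 = (1 − 0.553)/2 ≈ 0.224, so 22%.

22%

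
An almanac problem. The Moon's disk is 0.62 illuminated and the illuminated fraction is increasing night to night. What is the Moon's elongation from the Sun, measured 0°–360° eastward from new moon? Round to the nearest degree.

cos θ = 1 − 2f = -0.240, giving a principal value of 103.9°.
Waxing ⇒ before full, so θ = 103.9°.

104°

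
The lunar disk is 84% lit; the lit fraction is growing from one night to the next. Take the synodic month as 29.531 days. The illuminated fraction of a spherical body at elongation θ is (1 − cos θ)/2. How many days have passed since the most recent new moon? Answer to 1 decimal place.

cos θ = 1 − 2f = -0.680, giving a principal value of 132.8°.
The Moon is waxing (0°–180°), so θ = 132.8° directly.
That fraction of the synodic month is 132.8/360 × 29.531 d ≈ 10.90 d.

10.9 days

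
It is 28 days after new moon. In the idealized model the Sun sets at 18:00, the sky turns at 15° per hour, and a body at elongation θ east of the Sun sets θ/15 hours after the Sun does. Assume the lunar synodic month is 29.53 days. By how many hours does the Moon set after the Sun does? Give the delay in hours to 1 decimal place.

22.8 h

Elongation θ = 360° × 28/29.53 ≈ 341.3°.
The Moon trails the Sun by θ/15 = 341.3/15 ≈ 22.76 hours.
So the Moon sets 22.76 h after the Sun.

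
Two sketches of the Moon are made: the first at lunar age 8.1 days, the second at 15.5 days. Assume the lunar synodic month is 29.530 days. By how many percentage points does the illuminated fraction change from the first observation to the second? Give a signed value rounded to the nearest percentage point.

First observation: θ = 360°·8.1/29.530 = 98.7°, so f = 0.576.
Second observation: θ = 189.0°, f = 0.994.
Δf = 0.994 − 0.576 = +0.418, i.e. +42 pp.

+42 pp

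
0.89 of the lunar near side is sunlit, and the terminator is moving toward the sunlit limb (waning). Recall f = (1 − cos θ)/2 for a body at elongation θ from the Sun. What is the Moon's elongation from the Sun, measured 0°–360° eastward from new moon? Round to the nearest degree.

219°

cos θ = 1 − 2f = -0.780, giving a principal value of 141.3°.
Since the Moon is past full (waning), take the reflex angle: θ = 360° − 141.3° = 218.7°.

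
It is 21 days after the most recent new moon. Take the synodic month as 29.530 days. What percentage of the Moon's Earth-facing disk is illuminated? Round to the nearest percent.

62%

Elongation θ = 360° × 21/29.530 ≈ 256.0°.
Illuminated fraction = (1 − cos 256.0°)/2 = (1 − (-0.242))/2 ≈ 0.621, so 62%.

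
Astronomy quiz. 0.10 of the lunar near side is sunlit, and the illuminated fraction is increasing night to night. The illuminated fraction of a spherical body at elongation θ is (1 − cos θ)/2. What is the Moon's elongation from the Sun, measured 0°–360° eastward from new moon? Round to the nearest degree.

37°

From f = (1 − cos θ)/2: cos θ = 1 − 2×0.10 = 0.800; arccos → 36.9°.
Waxing ⇒ before full, so θ = 36.9°.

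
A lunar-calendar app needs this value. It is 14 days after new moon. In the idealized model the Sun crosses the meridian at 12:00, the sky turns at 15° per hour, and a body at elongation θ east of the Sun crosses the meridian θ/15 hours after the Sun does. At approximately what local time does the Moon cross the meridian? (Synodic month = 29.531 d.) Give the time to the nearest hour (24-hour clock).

23:00

Phase angle: θ = 360°·(14 d)/(29.531 d) = 170.7°.
Delay after the Sun = 170.7° / (15°/h) ≈ 11.38 h.
12:00 + 11.38 h ≈ 23:23 → 23:00 to the nearest hour.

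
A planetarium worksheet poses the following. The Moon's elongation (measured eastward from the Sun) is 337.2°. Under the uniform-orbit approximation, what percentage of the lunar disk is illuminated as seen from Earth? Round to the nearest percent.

f = (1 − cos 337.2°)/2 = (1 − 0.922)/2 ≈ 0.039, i.e. 4%.

4%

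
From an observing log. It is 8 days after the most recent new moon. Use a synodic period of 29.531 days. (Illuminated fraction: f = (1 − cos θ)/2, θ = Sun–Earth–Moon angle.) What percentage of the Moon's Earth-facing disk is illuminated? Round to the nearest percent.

57%

The Moon has covered 8/29.531 of its cycle, so θ ≈ 360° × 8/29.531 = 97.5°.
With cos θ = (-0.131), the lit fraction is (1 − (-0.131))/2 ≈ 0.565, so 57%.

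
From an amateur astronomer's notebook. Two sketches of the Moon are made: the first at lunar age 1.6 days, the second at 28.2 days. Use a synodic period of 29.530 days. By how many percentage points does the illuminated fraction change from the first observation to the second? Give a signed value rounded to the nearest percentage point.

First observation: θ = 360°·1.6/29.530 = 19.5°, so f = 0.029.
Second observation: θ = 343.8°, f = 0.020.
Δf = 0.020 − 0.029 = -0.009, i.e. -1 pp.

-1 pp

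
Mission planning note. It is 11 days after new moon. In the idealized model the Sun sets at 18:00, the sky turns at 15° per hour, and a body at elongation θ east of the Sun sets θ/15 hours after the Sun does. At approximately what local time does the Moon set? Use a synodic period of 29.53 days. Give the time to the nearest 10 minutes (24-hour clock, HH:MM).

03:00

The Moon has covered 11/29.53 of its cycle, so θ ≈ 360° × 11/29.53 = 134.1°.
Delay after the Sun = 134.1° / (15°/h) ≈ 8.94 h.
18:00 + 8.940 h ≈ 02:56 → 03:00 to the nearest ten minutes.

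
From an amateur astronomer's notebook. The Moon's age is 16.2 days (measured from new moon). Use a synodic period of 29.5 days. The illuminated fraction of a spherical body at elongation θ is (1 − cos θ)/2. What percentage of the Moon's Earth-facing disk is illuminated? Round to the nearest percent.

98%

Phase angle: θ = 360°·(16.2 d)/(29.5 d) = 197.7°.
cos 197.7° = (-0.953), so f = (1 − (-0.953))/2 = 0.976, so 98%.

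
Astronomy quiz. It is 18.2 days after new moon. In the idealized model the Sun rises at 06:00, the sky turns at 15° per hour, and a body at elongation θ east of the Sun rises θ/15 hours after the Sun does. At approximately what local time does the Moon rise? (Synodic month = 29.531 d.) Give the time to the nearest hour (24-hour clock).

The Moon has covered 18.2/29.531 of its cycle, so θ ≈ 360° × 18.2/29.531 = 221.9°.
The Moon trails the Sun by θ/15 = 221.9/15 ≈ 14.79 hours.
06:00 + 14.79 h ≈ 20:47 → 21:00 to the nearest hour.

21:00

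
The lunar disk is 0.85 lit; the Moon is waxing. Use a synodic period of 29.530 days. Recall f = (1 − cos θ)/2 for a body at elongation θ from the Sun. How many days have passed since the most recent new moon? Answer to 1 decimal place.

cos θ = 1 − 2f = -0.700, giving a principal value of 134.4°.
Before full moon the principal value applies: θ = 134.4°.
At 360°/29.530 d per day, 134.4° corresponds to 11.03 days.

11.0 days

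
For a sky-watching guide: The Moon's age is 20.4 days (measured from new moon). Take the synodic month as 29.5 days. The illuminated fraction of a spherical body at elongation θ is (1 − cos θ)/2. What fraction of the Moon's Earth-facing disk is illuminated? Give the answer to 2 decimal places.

The Moon has covered 20.4/29.5 of its cycle, so θ ≈ 360° × 20.4/29.5 = 248.9°.
With cos θ = (-0.359), the lit fraction is (1 − (-0.359))/2 ≈ 0.680.

0.68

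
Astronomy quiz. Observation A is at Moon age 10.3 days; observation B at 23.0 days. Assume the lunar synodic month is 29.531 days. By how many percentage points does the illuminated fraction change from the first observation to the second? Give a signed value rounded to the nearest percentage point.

θ₁ = 360° × 10.3/29.531 = 125.6°, f₁ = (1 − cos θ₁)/2 = 0.791.
θ₂ = 360° × 23.0/29.531 = 280.4°, f₂ = (1 − cos θ₂)/2 = 0.410.
Change = f₂ − f₁ = -0.381 → -38 percentage points.

-38 percentage points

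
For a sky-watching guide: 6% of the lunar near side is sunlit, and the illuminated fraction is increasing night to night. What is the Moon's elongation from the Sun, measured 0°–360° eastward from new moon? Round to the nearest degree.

28°

Invert f = (1 − cos θ)/2 to get cos θ = 1 − 2(0.06) = 0.880, hence θ₀ = arccos 0.880 = 28.4°.
Before full moon the principal value applies: θ = 28.4°.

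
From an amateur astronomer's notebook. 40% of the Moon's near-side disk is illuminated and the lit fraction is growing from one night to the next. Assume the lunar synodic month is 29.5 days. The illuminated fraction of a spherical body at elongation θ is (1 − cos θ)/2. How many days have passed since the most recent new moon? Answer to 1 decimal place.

6.4 days

Invert f = (1 − cos θ)/2 to get cos θ = 1 − 2(0.40) = 0.200, hence θ₀ = arccos 0.200 = 78.5°.
The Moon is waxing (0°–180°), so θ = 78.5° directly.
That fraction of the synodic month is 78.5/360 × 29.5 d ≈ 6.43 d.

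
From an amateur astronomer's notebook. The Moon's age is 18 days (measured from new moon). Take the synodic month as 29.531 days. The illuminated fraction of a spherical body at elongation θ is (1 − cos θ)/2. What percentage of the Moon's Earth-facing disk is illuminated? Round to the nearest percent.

89%

Elongation θ = 360° × 18/29.531 ≈ 219.4°.
cos 219.4° = (-0.772), so f = (1 − (-0.772))/2 = 0.886, so 89%.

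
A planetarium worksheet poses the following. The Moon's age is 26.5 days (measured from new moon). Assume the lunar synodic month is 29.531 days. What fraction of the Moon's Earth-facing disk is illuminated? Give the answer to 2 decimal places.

The Moon has covered 26.5/29.531 of its cycle, so θ ≈ 360° × 26.5/29.531 = 323.1°.
cos 323.1° = 0.799, so f = (1 − 0.799)/2 = 0.100.

0.10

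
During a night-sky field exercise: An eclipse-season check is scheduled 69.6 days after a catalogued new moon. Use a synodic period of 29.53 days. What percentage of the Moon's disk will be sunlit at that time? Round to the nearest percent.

69.6 d spans 2 complete synodic months (2 × 29.53 = 59.06 d) plus 10.54 d.
The Moon has covered 10.54/29.53 of its cycle, so θ ≈ 360° × 10.54/29.53 = 128.5°.
cos 128.5° = (-0.622), so f = (1 − (-0.622))/2 = 0.811, so 81%.

81%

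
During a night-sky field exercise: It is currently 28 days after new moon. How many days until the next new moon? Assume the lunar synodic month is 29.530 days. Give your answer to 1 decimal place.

1.5 days

One full lunation from the last new moon is 29.530 d; remaining = 29.530 − 28 = 1.530 d.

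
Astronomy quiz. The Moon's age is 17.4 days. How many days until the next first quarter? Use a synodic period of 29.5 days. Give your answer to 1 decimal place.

19.5 days

First quarter occurs at elongation 90°, i.e. at age 29.5 × 90/360 = 7.375 d.
Already past this cycle's first quarter; the next is at 7.375 + 29.5 = 36.875 d, so 36.875 − 17.4 = 19.475 days.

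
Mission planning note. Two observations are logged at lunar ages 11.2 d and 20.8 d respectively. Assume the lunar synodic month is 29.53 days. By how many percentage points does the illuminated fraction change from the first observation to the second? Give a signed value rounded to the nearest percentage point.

First observation: θ = 360°·11.2/29.53 = 136.5°, so f = 0.863.
Second observation: θ = 253.6°, f = 0.641.
Δf = 0.641 − 0.863 = -0.222, i.e. -22 pp.

-22 pp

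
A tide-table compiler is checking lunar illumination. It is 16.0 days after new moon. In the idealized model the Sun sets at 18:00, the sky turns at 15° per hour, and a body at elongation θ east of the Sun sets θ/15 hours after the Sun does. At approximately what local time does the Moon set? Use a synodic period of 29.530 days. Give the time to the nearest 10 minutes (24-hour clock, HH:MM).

Elongation θ = 360° × 16.0/29.530 ≈ 195.1°.
Delay after the Sun = 195.1° / (15°/h) ≈ 13.00 h.
18:00 + 13.004 h ≈ 07:00 → 07:00 to the nearest ten minutes.

07:00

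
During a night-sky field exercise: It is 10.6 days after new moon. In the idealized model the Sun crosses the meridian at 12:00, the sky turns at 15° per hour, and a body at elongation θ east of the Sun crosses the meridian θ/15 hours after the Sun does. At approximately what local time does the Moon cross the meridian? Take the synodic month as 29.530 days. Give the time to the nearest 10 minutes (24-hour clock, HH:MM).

The Moon has covered 10.6/29.530 of its cycle, so θ ≈ 360° × 10.6/29.530 = 129.2°.
At 15° of sky rotation per hour, 129.2° corresponds to a 8.61 h lag.
12:00 + 8.615 h ≈ 20:37 → 20:40 to the nearest ten minutes.

20:40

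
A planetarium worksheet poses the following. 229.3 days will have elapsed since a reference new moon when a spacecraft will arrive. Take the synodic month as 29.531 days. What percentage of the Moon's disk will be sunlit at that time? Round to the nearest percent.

Reduce mod P: 229.3 − 7×29.531 = 22.58 d into the current lunation.
Elongation θ = 360° × 22.58/29.531 ≈ 275.3°.
Illuminated fraction = (1 − cos 275.3°)/2 = (1 − 0.092)/2 ≈ 0.454, so 45%.

45%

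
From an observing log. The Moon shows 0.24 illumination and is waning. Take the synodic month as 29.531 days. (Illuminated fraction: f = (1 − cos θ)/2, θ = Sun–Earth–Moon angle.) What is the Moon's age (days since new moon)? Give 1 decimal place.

24.7 days

cos θ = 1 − 2f = 0.520, giving a principal value of 58.7°.
Waning ⇒ past full, so θ = 360° − 58.7° = 301.3°.
That fraction of the synodic month is 301.3/360 × 29.531 d ≈ 24.72 d.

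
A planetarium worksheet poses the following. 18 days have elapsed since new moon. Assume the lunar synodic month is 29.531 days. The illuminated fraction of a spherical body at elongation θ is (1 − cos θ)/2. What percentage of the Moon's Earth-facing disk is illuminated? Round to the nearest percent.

89%

Elongation θ = 360° × 18/29.531 ≈ 219.4°.
Illuminated fraction = (1 − cos 219.4°)/2 = (1 − (-0.772))/2 ≈ 0.886, so 89%.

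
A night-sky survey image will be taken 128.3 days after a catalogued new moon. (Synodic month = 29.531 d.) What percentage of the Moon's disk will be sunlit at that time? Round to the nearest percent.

78%

Reduce mod P: 128.3 − 4×29.531 = 10.18 d into the current lunation.
Elongation θ = 360° × 10.18/29.531 ≈ 124.1°.
cos 124.1° = (-0.560), so f = (1 − (-0.560))/2 = 0.780, so 78%.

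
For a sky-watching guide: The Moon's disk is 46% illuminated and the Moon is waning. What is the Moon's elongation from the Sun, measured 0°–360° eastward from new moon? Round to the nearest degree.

From f = (1 − cos θ)/2: cos θ = 1 − 2×0.46 = 0.080; arccos → 85.4°.
Since the Moon is past full (waning), take the reflex angle: θ = 360° − 85.4° = 274.6°.

275°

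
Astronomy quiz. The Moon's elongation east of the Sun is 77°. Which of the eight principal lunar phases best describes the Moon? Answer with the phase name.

first quarter

The first quarter sector spans roughly 68°–112°; 77° falls inside it.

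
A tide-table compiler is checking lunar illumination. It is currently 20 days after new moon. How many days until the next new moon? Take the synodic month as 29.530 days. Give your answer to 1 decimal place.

The next new moon completes the synodic month: 29.530 − 20 = 9.530 days.

9.5 days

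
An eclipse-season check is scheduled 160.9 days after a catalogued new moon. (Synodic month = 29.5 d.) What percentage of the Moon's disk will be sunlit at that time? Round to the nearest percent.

98%

160.9/29.5 = 5.454 lunations, so 5 complete cycles and 13.40 d into the next.
Phase angle: θ = 360°·(13.40 d)/(29.5 d) = 163.5°.
With cos θ = (-0.959), the lit fraction is (1 − (-0.959))/2 ≈ 0.979, so 98%.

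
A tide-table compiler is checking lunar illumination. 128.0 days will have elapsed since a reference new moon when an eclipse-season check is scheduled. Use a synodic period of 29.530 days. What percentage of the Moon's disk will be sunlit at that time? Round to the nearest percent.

Reduce mod P: 128.0 − 4×29.530 = 9.88 d into the current lunation.
Elongation θ = 360° × 9.88/29.530 ≈ 120.4°.
With cos θ = (-0.507), the lit fraction is (1 − (-0.507))/2 ≈ 0.753, so 75%.

75%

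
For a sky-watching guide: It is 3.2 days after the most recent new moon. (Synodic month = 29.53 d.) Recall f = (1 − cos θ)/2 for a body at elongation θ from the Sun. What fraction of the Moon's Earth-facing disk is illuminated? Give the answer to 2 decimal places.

0.11

The Moon has covered 3.2/29.53 of its cycle, so θ ≈ 360° × 3.2/29.53 = 39.0°.
cos 39.0° = 0.777, so f = (1 − 0.777)/2 = 0.111.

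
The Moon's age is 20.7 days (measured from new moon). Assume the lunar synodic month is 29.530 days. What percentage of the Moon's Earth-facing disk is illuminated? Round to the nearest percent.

The Moon has covered 20.7/29.530 of its cycle, so θ ≈ 360° × 20.7/29.530 = 252.4°.
Illuminated fraction = (1 − cos 252.4°)/2 = (1 − (-0.303))/2 ≈ 0.652, so 65%.

65%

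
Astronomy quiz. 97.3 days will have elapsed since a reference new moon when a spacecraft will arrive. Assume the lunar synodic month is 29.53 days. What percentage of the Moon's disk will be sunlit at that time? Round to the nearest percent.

Reduce mod P: 97.3 − 3×29.53 = 8.71 d into the current lunation.
The Moon has covered 8.71/29.53 of its cycle, so θ ≈ 360° × 8.71/29.53 = 106.2°.
cos 106.2° = (-0.279), so f = (1 − (-0.279))/2 = 0.639, so 64%.

64%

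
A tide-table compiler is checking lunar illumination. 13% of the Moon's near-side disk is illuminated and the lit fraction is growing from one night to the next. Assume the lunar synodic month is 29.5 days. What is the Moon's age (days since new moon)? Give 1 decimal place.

3.5 days

Invert f = (1 − cos θ)/2 to get cos θ = 1 − 2(0.13) = 0.740, hence θ₀ = arccos 0.740 = 42.3°.
The Moon is waxing (0°–180°), so θ = 42.3° directly.
That fraction of the synodic month is 42.3/360 × 29.5 d ≈ 3.46 d.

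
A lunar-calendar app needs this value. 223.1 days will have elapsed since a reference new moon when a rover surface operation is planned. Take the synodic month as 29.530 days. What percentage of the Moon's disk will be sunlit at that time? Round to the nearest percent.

Reduce mod P: 223.1 − 7×29.530 = 16.39 d into the current lunation.
Phase angle: θ = 360°·(16.39 d)/(29.530 d) = 199.8°.
cos 199.8° = (-0.941), so f = (1 − (-0.941))/2 = 0.970, so 97%.

97%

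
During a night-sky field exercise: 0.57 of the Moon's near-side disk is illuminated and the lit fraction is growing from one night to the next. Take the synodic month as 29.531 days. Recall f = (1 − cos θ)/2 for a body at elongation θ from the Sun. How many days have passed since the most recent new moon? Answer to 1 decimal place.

8.0 days

From f = (1 − cos θ)/2: cos θ = 1 − 2×0.57 = -0.140; arccos → 98.0°.
Before full moon the principal value applies: θ = 98.0°.
Age = 29.531 × 98.0°/360° ≈ 8.04 days.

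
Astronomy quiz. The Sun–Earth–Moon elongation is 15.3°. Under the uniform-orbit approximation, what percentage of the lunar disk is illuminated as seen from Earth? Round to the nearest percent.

2%

f = (1 − cos 15.3°)/2 = (1 − 0.965)/2 ≈ 0.018, i.e. 2%.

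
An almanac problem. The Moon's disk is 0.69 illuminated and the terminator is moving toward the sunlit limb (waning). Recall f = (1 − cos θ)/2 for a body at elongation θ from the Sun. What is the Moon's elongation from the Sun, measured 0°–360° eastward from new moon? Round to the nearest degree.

248°

cos θ = 1 − 2f = -0.380, giving a principal value of 112.3°.
Waning ⇒ past full, so θ = 360° − 112.3° = 247.7°.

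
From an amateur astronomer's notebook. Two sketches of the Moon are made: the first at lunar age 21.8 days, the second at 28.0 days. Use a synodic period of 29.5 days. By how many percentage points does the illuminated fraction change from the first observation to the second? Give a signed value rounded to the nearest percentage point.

-51 pp

First observation: θ = 360°·21.8/29.5 = 266.0°, so f = 0.535.
Second observation: θ = 341.7°, f = 0.025.
Δf = 0.025 − 0.535 = -0.509, i.e. -51 pp.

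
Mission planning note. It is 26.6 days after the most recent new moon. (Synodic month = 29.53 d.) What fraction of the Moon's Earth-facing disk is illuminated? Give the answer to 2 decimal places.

The Moon has covered 26.6/29.53 of its cycle, so θ ≈ 360° × 26.6/29.53 = 324.3°.
With cos θ = 0.812, the lit fraction is (1 − 0.812)/2 ≈ 0.094.

0.09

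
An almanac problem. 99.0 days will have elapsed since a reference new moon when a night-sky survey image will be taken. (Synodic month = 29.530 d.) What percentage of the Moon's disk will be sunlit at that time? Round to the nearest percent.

80%

99.0 d spans 3 complete synodic months (3 × 29.530 = 88.59 d) plus 10.41 d.
The Moon has covered 10.41/29.530 of its cycle, so θ ≈ 360° × 10.41/29.530 = 126.9°.
With cos θ = (-0.601), the lit fraction is (1 − (-0.601))/2 ≈ 0.800, so 80%.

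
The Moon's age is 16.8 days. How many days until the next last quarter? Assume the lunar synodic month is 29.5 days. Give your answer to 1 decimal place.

5.3 days

Last quarter is 0.75 of the way through the cycle: age 0.75 × 29.5 = 22.125 d.
That is 22.125 − 16.8 = 5.325 days ahead.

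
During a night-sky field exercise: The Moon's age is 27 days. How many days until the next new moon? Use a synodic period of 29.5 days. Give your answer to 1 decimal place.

2.5 days

One full lunation from the last new moon is 29.5 d; remaining = 29.5 − 27 = 2.500 d.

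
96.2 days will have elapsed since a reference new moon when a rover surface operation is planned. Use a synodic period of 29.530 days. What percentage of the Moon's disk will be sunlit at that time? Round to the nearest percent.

96.2/29.530 = 3.258 lunations, so 3 complete cycles and 7.61 d into the next.
The Moon has covered 7.61/29.530 of its cycle, so θ ≈ 360° × 7.61/29.530 = 92.8°.
cos 92.8° = (-0.048), so f = (1 − (-0.048))/2 = 0.524, so 52%.

52%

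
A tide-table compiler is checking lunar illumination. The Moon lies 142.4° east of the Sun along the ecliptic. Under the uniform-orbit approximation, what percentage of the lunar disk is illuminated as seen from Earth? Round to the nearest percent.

Half-versine of 142.4°: (1 − (-0.792))/2 = 0.896, i.e. 90%.

90%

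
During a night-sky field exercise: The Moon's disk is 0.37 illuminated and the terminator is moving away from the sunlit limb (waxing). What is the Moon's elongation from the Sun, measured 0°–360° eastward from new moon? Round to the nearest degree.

75°

cos θ = 1 − 2f = 0.260, giving a principal value of 74.9°.
Before full moon the principal value applies: θ = 74.9°.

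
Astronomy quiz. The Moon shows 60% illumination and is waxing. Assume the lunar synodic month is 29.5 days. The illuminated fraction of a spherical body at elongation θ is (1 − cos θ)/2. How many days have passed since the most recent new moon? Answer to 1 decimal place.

From f = (1 − cos θ)/2: cos θ = 1 − 2×0.60 = -0.200; arccos → 101.5°.
Waxing ⇒ before full, so θ = 101.5°.
Age = 29.5 × 101.5°/360° ≈ 8.32 days.

8.3 days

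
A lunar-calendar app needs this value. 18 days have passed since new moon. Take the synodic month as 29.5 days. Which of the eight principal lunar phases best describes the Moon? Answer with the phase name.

waning gibbous

θ ≈ 360° × 18/29.5 = 220°, which falls in the waning gibbous sector.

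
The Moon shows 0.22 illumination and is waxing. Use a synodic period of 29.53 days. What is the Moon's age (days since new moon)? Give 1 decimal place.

4.6 days

cos θ = 1 − 2f = 0.560, giving a principal value of 55.9°.
The Moon is waxing (0°–180°), so θ = 55.9° directly.
That fraction of the synodic month is 55.9/360 × 29.53 d ≈ 4.59 d.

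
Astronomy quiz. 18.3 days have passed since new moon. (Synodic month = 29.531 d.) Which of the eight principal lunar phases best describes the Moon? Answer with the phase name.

θ ≈ 360° × 18.3/29.531 = 223°, which falls in the waning gibbous sector.

waning gibbous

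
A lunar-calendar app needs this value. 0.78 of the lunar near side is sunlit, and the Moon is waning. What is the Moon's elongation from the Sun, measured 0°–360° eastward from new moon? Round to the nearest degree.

236°

Invert f = (1 − cos θ)/2 to get cos θ = 1 − 2(0.78) = -0.560, hence θ₀ = arccos -0.560 = 124.1°.
A waning Moon lies in 180°–360°, so θ = 360° − 124.1° = 235.9°.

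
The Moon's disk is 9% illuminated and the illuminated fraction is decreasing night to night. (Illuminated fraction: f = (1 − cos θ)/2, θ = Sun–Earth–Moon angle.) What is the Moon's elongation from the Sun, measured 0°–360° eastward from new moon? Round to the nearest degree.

325°

From f = (1 − cos θ)/2: cos θ = 1 − 2×0.09 = 0.820; arccos → 34.9°.
Waning ⇒ past full, so θ = 360° − 34.9° = 325.1°.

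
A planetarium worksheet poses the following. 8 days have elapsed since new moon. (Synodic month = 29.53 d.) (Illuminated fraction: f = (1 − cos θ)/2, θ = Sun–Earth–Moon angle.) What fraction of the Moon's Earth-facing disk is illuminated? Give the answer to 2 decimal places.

The Moon has covered 8/29.53 of its cycle, so θ ≈ 360° × 8/29.53 = 97.5°.
cos 97.5° = (-0.131), so f = (1 − (-0.131))/2 = 0.566.

0.57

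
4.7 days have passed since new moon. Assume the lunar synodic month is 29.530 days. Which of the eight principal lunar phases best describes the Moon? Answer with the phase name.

waxing crescent

θ ≈ 360° × 4.7/29.530 = 57°, which falls in the waxing crescent sector.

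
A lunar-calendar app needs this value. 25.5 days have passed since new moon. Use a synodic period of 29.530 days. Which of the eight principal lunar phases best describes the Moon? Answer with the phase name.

θ ≈ 360° × 25.5/29.530 = 311°, which falls in the waning crescent sector.

waning crescent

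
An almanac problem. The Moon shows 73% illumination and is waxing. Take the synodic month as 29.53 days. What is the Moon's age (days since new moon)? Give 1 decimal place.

9.6 days

From f = (1 − cos θ)/2: cos θ = 1 − 2×0.73 = -0.460; arccos → 117.4°.
Before full moon the principal value applies: θ = 117.4°.
At 360°/29.53 d per day, 117.4° corresponds to 9.63 days.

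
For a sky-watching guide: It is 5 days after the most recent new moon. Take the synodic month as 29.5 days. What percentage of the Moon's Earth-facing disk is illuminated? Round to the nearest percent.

Elongation θ = 360° × 5/29.5 ≈ 61.0°.
cos 61.0° = 0.485, so f = (1 − 0.485)/2 = 0.258, so 26%.

26%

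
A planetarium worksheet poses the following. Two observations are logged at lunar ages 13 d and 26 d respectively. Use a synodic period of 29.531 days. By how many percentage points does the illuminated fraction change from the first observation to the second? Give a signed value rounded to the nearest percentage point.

-83 percentage points

θ₁ = 360° × 13/29.531 = 158.5°, f₁ = (1 − cos θ₁)/2 = 0.965.
θ₂ = 360° × 26/29.531 = 317.0°, f₂ = (1 − cos θ₂)/2 = 0.135.
Change = f₂ − f₁ = -0.831 → -83 percentage points.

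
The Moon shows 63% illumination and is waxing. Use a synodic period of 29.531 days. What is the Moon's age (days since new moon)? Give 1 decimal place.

8.6 days

cos θ = 1 − 2f = -0.260, giving a principal value of 105.1°.
The Moon is waxing (0°–180°), so θ = 105.1° directly.
At 360°/29.531 d per day, 105.1° corresponds to 8.62 days.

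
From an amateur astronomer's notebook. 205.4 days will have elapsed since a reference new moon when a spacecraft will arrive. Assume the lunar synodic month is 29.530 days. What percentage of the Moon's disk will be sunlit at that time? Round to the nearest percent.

Reduce mod P: 205.4 − 6×29.530 = 28.22 d into the current lunation.
The Moon has covered 28.22/29.530 of its cycle, so θ ≈ 360° × 28.22/29.530 = 344.0°.
cos 344.0° = 0.961, so f = (1 − 0.961)/2 = 0.019, so 2%.

2%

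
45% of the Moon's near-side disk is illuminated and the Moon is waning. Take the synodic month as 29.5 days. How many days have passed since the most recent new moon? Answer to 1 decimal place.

Invert f = (1 − cos θ)/2 to get cos θ = 1 − 2(0.45) = 0.100, hence θ₀ = arccos 0.100 = 84.3°.
Since the Moon is past full (waning), take the reflex angle: θ = 360° − 84.3° = 275.7°.
Age = 29.5 × 275.7°/360° ≈ 22.60 days.

22.6 days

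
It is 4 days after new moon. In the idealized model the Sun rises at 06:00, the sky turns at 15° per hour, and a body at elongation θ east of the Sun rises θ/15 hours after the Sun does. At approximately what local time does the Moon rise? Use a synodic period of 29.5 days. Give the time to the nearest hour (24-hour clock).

Phase angle: θ = 360°·(4 d)/(29.5 d) = 48.8°.
The Moon trails the Sun by θ/15 = 48.8/15 ≈ 3.25 hours.
06:00 + 3.25 h ≈ 09:15 → 09:00 to the nearest hour.

09:00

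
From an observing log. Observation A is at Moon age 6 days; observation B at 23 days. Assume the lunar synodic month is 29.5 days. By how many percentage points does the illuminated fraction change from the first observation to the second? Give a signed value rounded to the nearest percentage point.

+5 pp

θ₁ = 360° × 6/29.5 = 73.2°, f₁ = (1 − cos θ₁)/2 = 0.356.
θ₂ = 360° × 23/29.5 = 280.7°, f₂ = (1 − cos θ₂)/2 = 0.407.
Change = f₂ − f₁ = +0.052 → +5 percentage points.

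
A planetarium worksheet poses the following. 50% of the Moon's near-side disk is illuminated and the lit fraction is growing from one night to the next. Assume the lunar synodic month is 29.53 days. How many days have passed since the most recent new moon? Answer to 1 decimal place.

7.4 days

cos θ = 1 − 2f = 0.000, giving a principal value of 90.0°.
Waxing ⇒ before full, so θ = 90.0°.
At 360°/29.53 d per day, 90.0° corresponds to 7.38 days.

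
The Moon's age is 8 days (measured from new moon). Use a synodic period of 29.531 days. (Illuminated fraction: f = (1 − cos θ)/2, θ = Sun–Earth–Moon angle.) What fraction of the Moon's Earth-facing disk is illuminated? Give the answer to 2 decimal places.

Phase angle: θ = 360°·(8 d)/(29.531 d) = 97.5°.
cos 97.5° = (-0.131), so f = (1 − (-0.131))/2 = 0.565.

0.57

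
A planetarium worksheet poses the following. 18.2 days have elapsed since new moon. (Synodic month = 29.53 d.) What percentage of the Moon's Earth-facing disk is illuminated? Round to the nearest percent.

87%

Phase angle: θ = 360°·(18.2 d)/(29.53 d) = 221.9°.
Illuminated fraction = (1 − cos 221.9°)/2 = (1 − (-0.745))/2 ≈ 0.872, so 87%.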